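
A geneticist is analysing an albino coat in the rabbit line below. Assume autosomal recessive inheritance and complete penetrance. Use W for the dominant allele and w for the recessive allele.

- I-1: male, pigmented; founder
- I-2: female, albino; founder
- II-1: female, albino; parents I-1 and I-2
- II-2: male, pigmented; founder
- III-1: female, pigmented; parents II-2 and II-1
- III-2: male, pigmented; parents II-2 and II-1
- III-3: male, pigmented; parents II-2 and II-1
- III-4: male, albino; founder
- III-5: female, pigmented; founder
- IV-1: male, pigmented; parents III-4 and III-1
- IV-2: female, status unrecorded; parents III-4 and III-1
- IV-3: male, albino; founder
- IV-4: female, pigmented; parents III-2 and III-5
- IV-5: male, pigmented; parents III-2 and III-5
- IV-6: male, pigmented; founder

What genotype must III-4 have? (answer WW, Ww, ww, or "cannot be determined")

ww

III-4 is albino, so III-4 is ww.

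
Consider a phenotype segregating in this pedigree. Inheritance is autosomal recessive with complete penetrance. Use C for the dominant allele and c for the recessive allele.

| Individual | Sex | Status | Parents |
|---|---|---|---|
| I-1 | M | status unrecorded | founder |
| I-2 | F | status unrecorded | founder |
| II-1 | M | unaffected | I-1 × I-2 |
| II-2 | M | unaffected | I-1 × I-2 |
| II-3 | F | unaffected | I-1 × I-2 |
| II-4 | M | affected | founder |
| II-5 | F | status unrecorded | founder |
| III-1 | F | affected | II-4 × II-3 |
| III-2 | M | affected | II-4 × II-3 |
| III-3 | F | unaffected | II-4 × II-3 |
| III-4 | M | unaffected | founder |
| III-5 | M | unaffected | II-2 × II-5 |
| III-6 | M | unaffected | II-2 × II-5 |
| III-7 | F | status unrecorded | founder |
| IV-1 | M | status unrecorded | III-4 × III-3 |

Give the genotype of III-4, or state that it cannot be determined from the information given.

cannot be determined

III-4's phenotype allows CC or Cc, and no parent or child forces a single allele at both positions; consistent genotype assignments exist with III-4 as CC or Cc.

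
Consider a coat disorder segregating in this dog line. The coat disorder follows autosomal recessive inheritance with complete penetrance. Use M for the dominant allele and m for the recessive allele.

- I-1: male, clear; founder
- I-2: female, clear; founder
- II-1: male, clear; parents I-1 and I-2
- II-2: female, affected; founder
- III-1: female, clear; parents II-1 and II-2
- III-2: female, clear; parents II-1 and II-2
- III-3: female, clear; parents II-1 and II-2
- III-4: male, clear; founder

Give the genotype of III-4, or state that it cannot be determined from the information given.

cannot be determined

III-4's phenotype allows MM or Mm, and no parent or child forces a single allele at both positions; consistent genotype assignments exist with III-4 as MM or Mm.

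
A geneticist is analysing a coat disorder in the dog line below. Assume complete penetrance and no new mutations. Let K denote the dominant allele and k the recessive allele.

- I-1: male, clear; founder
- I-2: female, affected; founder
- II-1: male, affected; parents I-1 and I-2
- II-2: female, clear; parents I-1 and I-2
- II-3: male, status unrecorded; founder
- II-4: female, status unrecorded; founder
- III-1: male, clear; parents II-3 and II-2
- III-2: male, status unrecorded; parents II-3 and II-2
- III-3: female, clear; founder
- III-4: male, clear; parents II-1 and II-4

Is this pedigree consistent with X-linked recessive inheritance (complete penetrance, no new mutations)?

A consistent assignment under X-linked recessive exists: I-1 X^K Y, I-2 X^k X^k, II-1 X^k Y, II-2 X^K X^k, II-3 X^K Y, II-4 X^K X^K, III-1 X^K Y, III-2 X^K Y, III-3 X^K X^K, III-4 X^K Y.
In this assignment every recorded phenotype matches its genotype and every non-founder's genotype is obtainable from its parents' genotypes, so the pedigree is consistent.

Yes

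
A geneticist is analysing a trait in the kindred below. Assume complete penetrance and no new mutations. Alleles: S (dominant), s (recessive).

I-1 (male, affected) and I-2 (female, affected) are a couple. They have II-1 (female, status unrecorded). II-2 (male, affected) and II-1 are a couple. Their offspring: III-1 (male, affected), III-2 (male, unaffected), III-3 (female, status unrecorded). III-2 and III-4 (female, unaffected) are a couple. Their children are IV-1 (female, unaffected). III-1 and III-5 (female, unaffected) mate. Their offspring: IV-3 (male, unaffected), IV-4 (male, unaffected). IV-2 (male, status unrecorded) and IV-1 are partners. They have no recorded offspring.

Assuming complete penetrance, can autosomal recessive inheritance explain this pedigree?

No assignment of genotypes under autosomal recessive satisfies every parent–offspring relationship, so the pedigree is inconsistent.

No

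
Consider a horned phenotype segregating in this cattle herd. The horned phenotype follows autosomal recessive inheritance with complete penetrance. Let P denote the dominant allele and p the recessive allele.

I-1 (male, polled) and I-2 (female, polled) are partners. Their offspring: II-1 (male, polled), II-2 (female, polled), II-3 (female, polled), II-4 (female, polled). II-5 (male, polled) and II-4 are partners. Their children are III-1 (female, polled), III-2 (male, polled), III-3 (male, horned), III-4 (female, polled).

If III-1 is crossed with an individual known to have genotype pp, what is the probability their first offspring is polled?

2/3

II-5 is polled so carries P and passed p to III-3 (pp), so II-5 is Pp.
II-4 is polled so carries P and passed p to III-3 (pp), so II-4 is Pp.
III-1 is a polled offspring of II-5 (Pp) × II-4 (Pp), whose cross gives 1/4 PP : 1/2 Pp : 1/4 pp; conditioning on being polled, III-1 is PP with probability 1/3, Pp with probability 2/3.
Summing over parental genotype combinations, P(offspring is polled) = 1/3·1 + 2/3·1/2 = 2/3.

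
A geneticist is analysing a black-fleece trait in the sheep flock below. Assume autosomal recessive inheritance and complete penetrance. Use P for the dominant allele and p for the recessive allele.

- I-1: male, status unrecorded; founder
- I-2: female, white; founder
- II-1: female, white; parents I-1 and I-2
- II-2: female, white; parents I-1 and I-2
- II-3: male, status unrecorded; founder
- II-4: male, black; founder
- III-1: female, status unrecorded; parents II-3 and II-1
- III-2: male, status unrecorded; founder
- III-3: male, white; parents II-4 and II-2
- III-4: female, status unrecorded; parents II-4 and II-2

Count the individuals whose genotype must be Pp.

Obligate heterozygotes: III-3 is white so carries P and received p from II-4 (pp), so III-3 is Pp.
Every other individual is either homozygous by phenotype or has at least one consistent homozygous assignment, so the count is 1.

1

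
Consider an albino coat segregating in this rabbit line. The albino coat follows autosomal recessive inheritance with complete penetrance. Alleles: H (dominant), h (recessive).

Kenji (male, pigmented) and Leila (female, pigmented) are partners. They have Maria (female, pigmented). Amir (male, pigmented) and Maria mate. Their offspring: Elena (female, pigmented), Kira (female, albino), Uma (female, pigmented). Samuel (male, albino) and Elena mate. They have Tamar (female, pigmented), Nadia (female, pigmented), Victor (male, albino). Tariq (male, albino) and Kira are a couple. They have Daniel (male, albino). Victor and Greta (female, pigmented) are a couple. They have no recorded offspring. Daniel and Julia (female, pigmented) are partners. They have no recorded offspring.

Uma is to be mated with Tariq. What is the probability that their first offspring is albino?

1/3

Amir is pigmented so carries H and passed h to Kira (hh), so Amir is Hh.
Maria is pigmented so carries H and passed h to Kira (hh), so Maria is Hh.
Uma is a pigmented offspring of Amir (Hh) × Maria (Hh), whose cross gives 1/4 HH : 1/2 Hh : 1/4 hh; conditioning on being pigmented, Uma is HH with probability 1/3, Hh with probability 2/3.
Tariq is albino, so Tariq is hh.
Summing over parental genotype combinations, P(offspring is albino) = 2/3·1/2 = 1/3.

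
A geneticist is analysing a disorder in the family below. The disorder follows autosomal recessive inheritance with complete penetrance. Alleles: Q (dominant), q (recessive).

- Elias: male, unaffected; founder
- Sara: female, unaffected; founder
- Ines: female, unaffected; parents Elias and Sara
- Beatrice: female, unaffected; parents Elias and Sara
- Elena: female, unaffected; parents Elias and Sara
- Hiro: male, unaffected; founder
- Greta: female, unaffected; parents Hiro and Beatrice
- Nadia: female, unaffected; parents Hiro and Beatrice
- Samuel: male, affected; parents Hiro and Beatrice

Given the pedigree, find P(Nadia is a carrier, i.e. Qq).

Hiro is unaffected so carries Q and passed q to Samuel (qq), so Hiro is Qq.
Beatrice is unaffected so carries Q and passed q to Samuel (qq), so Beatrice is Qq.
Their cross gives offspring ratios 1/4 QQ : 1/2 Qq : 1/4 qq. Conditioning on Nadia being unaffected, P(Qq) = 1/2 / 3/4 = 2/3.

2/3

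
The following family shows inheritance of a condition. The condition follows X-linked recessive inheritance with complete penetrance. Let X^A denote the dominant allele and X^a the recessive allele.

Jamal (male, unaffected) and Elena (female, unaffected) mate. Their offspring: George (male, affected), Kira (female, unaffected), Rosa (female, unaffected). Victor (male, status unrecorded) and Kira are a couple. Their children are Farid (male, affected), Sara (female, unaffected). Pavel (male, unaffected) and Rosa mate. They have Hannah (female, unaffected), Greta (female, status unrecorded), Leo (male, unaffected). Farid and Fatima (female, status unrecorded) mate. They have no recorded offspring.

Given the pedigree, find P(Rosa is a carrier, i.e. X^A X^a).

1/3

Jamal is unaffected, so Jamal is X^A Y.
Elena is unaffected so carries A and passed a to George (X^a Y), so Elena is X^A X^a.
Their cross gives offspring ratios 1/2 X^A X^A : 1/2 X^A X^a. Conditioning on Rosa being unaffected, P(X^A X^a) = 1/2 / 1 = 1/2 before taking Rosa's own offspring into account.
Pavel is unaffected, so Pavel is X^A Y.
Now use Rosa's offspring. Probability of each recorded status — unaffected son Leo: 1/2 if Rosa is X^A X^a, 1 if X^A X^A. (Hannah, Greta: equally likely either way, so uninformative.)
Bayes: P(X^A X^a) = 1/2·1/2 / (1/2·1/2 + 1/2·1) = 1/3.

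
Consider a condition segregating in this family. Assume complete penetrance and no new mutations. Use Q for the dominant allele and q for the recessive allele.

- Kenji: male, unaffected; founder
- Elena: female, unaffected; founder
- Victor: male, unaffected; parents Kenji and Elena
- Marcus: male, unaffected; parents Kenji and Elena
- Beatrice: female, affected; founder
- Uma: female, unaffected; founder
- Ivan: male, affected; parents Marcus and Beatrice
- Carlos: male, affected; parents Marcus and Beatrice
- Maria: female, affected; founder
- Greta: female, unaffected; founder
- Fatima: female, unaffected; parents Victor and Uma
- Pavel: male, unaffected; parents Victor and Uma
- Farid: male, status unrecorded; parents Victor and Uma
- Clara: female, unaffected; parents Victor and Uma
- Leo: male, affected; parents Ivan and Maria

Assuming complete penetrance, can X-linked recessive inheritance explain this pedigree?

A consistent assignment under X-linked recessive exists: Kenji X^Q Y, Elena X^Q X^Q, Victor X^Q Y, Marcus X^Q Y, Beatrice X^q X^q, Uma X^Q X^Q, Ivan X^q Y, Carlos X^q Y, Maria X^q X^q, Greta X^Q X^Q, Fatima X^Q X^Q, Pavel X^Q Y, Farid X^Q Y, Clara X^Q X^Q, Leo X^q Y.
In this assignment every recorded phenotype matches its genotype and every non-founder's genotype is obtainable from its parents' genotypes, so the pedigree is consistent.

Yes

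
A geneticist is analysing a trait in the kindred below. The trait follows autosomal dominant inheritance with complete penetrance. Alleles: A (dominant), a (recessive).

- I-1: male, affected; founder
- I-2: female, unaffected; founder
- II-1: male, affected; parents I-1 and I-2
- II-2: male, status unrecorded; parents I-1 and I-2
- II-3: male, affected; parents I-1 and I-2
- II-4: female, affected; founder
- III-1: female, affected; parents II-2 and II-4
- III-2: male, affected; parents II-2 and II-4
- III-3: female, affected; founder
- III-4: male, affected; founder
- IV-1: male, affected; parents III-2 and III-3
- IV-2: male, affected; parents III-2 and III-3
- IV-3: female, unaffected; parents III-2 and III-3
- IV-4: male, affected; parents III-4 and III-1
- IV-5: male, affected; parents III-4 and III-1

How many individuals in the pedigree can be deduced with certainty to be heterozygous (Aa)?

4

Obligate heterozygotes: II-1 is affected so carries A and received a from I-2 (aa), so II-1 is Aa; II-3 is affected so carries A and received a from I-2 (aa), so II-3 is Aa; III-2 is affected so carries A and passed a to IV-3 (aa), so III-2 is Aa; III-3 is affected so carries A and passed a to IV-3 (aa), so III-3 is Aa.
Every other individual is either homozygous by phenotype or has at least one consistent homozygous assignment, so the count is 4.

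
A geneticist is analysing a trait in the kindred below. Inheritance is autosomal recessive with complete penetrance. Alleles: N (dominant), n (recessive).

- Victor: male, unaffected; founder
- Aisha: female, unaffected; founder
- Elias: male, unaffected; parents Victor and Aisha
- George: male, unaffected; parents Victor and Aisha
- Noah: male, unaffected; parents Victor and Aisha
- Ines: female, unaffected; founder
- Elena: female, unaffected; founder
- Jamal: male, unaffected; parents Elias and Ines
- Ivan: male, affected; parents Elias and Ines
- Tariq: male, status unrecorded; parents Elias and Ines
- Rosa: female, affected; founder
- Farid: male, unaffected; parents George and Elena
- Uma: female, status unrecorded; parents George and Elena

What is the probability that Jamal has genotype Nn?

2/3

Elias is unaffected so carries N and passed n to Ivan (nn), so Elias is Nn.
Ines is unaffected so carries N and passed n to Ivan (nn), so Ines is Nn.
Their cross gives offspring ratios 1/4 NN : 1/2 Nn : 1/4 nn. Conditioning on Jamal being unaffected, P(Nn) = 1/2 / 3/4 = 2/3.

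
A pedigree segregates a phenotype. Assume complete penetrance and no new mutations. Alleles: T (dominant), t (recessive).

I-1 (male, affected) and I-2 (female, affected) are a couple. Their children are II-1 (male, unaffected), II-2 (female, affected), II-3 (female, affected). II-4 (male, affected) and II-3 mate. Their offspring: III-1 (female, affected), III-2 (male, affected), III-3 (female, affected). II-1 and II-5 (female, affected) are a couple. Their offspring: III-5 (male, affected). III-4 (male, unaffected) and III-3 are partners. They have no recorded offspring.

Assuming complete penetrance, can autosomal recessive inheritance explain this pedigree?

No

Under autosomal recessive, II-1 (unaffected, male) cannot arise from I-1 (affected) × I-2 (affected).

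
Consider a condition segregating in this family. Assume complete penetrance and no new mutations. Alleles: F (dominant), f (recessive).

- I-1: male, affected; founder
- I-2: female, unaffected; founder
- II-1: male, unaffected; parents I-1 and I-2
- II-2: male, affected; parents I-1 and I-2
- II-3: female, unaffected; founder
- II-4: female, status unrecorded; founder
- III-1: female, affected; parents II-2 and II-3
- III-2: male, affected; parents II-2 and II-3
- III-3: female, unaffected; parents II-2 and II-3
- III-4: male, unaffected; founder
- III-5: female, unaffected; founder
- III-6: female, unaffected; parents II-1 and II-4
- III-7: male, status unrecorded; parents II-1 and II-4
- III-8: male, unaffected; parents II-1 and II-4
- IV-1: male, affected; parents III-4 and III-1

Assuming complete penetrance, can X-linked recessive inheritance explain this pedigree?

Yes

A consistent assignment under X-linked recessive exists: I-1 X^f Y, I-2 X^F X^f, II-1 X^F Y, II-2 X^f Y, II-3 X^F X^f, II-4 X^F X^F, III-1 X^f X^f, III-2 X^f Y, III-3 X^F X^f, III-4 X^F Y, III-5 X^F X^F, III-6 X^F X^F, III-7 X^F Y, III-8 X^F Y, IV-1 X^f Y.
In this assignment every recorded phenotype matches its genotype and every non-founder's genotype is obtainable from its parents' genotypes, so the pedigree is consistent.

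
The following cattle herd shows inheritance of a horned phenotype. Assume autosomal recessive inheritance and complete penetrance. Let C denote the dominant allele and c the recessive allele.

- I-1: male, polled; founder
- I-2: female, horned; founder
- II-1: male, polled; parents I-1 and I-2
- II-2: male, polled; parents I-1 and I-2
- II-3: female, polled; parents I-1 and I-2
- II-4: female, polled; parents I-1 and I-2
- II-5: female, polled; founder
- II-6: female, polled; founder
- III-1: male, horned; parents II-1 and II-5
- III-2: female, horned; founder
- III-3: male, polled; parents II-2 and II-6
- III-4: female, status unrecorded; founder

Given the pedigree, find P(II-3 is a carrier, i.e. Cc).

1

II-3 is polled so carries C and received c from I-2 (cc), so II-3 is Cc, giving P(Cc) = 1.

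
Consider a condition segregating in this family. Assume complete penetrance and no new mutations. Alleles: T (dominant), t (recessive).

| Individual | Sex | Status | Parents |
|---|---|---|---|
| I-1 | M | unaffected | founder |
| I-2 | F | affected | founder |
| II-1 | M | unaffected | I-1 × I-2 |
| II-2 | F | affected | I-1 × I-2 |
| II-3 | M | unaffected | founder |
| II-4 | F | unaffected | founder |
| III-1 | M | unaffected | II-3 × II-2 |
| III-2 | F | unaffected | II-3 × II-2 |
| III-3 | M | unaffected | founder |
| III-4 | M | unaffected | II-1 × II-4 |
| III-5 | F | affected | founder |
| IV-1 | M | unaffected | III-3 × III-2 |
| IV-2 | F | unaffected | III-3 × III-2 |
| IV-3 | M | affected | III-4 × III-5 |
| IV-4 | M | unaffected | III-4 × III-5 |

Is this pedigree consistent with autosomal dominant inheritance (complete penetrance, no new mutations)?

A consistent assignment under autosomal dominant exists: I-1 tt, I-2 Tt, II-1 tt, II-2 Tt, II-3 tt, II-4 tt, III-1 tt, III-2 tt, III-3 tt, III-4 tt, III-5 Tt, IV-1 tt, IV-2 tt, IV-3 Tt, IV-4 tt.
In this assignment every recorded phenotype matches its genotype and every non-founder's genotype is obtainable from its parents' genotypes, so the pedigree is consistent.

Yes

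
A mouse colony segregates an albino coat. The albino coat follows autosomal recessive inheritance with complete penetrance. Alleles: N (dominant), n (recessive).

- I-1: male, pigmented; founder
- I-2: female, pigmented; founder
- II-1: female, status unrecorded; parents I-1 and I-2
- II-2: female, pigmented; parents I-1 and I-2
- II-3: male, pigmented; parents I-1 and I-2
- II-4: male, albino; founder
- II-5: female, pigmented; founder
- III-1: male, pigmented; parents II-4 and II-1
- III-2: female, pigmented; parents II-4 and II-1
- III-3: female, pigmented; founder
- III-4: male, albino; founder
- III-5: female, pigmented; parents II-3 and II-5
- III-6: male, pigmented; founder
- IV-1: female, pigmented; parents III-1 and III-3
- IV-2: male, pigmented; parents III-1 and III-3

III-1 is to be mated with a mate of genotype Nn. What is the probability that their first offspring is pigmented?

III-1 is pigmented so carries N and received n from II-4 (nn), so III-1 is Nn.
The cross gives 1/4 NN : 1/2 Nn : 1/4 nn, so P(offspring is pigmented) = 3/4.

3/4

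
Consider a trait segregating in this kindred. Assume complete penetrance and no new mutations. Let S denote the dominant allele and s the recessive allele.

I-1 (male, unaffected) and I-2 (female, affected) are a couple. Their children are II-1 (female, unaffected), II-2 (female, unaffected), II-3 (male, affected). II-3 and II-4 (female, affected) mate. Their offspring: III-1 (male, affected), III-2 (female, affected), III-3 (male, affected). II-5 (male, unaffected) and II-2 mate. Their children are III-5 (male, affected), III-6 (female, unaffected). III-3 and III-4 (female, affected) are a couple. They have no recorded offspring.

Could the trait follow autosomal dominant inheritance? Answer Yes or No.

Under autosomal dominant, III-5 (affected, male) cannot arise from II-5 (unaffected) × II-2 (unaffected).

No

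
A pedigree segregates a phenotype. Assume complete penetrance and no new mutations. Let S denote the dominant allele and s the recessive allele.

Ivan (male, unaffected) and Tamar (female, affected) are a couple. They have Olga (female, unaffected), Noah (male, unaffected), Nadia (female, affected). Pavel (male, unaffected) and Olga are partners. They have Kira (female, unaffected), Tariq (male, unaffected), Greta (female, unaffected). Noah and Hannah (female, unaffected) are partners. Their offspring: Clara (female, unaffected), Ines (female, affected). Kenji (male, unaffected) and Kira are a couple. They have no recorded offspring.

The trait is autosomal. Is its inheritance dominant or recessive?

recessive

Noah and Hannah are both unaffected yet have an affected child Ines. Under dominance, an affected child requires at least one affected parent, so the trait cannot be dominant.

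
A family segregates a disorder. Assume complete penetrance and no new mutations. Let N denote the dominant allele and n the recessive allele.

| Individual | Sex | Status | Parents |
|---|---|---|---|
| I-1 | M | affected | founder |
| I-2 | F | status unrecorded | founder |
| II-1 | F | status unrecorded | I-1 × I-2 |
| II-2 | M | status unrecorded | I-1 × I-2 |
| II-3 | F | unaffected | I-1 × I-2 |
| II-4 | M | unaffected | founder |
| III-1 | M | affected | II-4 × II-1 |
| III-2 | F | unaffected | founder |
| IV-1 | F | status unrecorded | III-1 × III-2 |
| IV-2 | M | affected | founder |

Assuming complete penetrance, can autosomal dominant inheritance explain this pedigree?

A consistent assignment under autosomal dominant exists: I-1 Nn, I-2 Nn, II-1 NN, II-2 NN, II-3 nn, II-4 nn, III-1 Nn, III-2 nn, IV-1 Nn, IV-2 NN.
In this assignment every recorded phenotype matches its genotype and every non-founder's genotype is obtainable from its parents' genotypes, so the pedigree is consistent.

Yes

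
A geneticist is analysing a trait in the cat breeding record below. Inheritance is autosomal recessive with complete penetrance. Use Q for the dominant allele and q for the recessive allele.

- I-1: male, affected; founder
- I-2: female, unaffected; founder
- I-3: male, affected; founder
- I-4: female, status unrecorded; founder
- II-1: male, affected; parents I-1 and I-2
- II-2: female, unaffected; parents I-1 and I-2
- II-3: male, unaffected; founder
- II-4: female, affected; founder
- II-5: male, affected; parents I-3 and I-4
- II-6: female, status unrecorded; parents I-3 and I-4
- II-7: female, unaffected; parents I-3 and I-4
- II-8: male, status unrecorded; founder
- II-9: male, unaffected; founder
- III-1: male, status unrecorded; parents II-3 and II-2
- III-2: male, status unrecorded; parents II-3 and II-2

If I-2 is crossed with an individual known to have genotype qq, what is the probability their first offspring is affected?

I-2 is unaffected so carries Q and passed q to II-1 (qq), so I-2 is Qq.
The cross gives 1/2 Qq : 1/2 qq, so P(offspring is affected) = 1/2.

1/2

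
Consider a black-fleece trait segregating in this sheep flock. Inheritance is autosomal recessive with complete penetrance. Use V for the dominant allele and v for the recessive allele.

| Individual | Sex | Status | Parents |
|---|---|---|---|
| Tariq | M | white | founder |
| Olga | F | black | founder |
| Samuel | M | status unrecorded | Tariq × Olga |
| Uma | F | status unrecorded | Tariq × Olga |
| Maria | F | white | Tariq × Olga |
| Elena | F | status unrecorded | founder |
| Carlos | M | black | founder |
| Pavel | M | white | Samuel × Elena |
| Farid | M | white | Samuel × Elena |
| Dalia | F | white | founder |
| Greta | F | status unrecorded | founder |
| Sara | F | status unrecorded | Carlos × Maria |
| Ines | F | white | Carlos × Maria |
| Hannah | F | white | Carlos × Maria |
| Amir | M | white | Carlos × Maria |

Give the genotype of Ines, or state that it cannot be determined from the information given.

Vv

From phenotype alone, Ines is VV or Vv.
Ines is white so carries V and received v from Carlos (vv), so Ines is Vv.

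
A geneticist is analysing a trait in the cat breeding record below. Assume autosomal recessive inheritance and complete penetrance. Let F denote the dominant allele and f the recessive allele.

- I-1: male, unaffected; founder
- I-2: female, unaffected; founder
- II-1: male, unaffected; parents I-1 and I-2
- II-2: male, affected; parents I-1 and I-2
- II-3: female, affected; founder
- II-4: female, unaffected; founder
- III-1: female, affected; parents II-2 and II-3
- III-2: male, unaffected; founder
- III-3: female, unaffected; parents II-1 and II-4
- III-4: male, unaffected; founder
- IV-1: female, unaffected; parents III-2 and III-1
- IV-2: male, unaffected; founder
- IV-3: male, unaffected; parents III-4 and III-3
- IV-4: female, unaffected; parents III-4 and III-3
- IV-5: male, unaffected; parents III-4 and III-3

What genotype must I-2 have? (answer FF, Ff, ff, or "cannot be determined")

From phenotype alone, I-2 is FF or Ff.
I-2 is unaffected so carries F and passed f to II-2 (ff), so I-2 is Ff.

Ff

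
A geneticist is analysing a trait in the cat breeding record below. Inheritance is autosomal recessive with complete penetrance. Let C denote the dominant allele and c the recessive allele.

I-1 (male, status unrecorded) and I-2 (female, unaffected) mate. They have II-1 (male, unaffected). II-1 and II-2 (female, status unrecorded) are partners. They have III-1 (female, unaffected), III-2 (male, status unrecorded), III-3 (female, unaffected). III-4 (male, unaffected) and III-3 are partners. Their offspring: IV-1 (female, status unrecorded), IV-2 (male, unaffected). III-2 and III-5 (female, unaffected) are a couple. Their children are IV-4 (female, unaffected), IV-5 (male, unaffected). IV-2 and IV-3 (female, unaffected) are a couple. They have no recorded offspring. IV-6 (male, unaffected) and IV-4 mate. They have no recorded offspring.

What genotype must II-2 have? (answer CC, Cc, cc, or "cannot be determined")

cannot be determined

II-2's phenotype is unrecorded, and no parent or child forces a single allele at both positions; consistent genotype assignments exist with II-2 as CC or Cc or cc.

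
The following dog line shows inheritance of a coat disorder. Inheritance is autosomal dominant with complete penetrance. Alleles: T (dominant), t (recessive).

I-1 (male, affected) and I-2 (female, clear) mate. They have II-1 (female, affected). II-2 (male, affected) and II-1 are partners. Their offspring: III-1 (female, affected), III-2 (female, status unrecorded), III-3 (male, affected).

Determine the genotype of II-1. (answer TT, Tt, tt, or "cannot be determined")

Tt

From phenotype alone, II-1 is TT or Tt.
II-1 is affected so carries T and received t from I-2 (tt), so II-1 is Tt.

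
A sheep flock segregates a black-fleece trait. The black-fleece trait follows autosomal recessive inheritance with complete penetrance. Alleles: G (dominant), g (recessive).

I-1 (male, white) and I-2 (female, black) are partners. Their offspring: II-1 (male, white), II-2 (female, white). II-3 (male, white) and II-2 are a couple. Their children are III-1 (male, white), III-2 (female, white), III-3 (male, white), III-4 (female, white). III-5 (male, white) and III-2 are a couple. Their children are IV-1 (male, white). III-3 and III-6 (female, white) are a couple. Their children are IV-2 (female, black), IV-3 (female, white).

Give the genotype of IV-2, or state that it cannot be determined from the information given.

IV-2 is black, so IV-2 is gg.

gg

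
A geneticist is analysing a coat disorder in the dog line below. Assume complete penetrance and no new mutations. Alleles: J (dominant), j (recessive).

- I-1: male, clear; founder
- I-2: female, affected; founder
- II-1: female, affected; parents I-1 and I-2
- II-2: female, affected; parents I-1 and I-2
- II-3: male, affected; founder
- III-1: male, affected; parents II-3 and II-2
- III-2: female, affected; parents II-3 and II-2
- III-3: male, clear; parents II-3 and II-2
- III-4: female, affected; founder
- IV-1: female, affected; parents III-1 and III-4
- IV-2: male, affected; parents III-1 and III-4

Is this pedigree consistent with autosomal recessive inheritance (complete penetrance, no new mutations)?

No

Under autosomal recessive, III-3 (clear, male) cannot arise from II-3 (affected) × II-2 (affected).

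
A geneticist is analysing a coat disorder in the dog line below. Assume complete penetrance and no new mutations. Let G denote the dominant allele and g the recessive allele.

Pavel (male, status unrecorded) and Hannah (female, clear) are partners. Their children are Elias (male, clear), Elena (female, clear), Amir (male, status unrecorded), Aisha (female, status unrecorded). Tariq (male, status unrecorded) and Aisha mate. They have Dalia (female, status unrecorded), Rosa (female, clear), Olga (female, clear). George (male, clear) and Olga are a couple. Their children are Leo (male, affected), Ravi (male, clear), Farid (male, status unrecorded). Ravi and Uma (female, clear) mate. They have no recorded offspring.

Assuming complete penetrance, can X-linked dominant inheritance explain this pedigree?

Under X-linked dominant, Leo (affected, male) cannot arise from George (clear) × Olga (clear).

No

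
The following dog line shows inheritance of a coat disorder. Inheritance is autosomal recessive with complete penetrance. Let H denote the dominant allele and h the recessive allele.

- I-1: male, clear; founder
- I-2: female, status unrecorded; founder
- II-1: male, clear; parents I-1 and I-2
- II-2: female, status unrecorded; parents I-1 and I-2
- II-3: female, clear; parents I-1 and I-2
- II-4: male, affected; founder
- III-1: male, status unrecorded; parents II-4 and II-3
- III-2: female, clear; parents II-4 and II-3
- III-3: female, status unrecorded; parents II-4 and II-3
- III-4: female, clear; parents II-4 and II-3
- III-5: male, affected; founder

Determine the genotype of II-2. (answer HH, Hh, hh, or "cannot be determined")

cannot be determined

II-2's phenotype is unrecorded, and no parent or child forces a single allele at both positions; consistent genotype assignments exist with II-2 as HH or Hh or hh.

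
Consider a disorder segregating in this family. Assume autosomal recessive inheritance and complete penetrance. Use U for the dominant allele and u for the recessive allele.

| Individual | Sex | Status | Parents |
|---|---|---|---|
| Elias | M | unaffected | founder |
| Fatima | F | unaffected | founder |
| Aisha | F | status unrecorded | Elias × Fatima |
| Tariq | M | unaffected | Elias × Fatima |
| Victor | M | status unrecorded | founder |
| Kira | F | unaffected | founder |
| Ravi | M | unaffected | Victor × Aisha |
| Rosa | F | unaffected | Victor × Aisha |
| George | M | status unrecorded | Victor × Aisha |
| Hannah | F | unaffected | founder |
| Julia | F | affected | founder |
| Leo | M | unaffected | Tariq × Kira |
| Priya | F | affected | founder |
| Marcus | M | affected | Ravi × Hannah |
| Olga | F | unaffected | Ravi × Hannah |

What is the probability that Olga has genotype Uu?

Ravi is unaffected so carries U and passed u to Marcus (uu), so Ravi is Uu.
Hannah is unaffected so carries U and passed u to Marcus (uu), so Hannah is Uu.
Their cross gives offspring ratios 1/4 UU : 1/2 Uu : 1/4 uu. Conditioning on Olga being unaffected, P(Uu) = 1/2 / 3/4 = 2/3.

2/3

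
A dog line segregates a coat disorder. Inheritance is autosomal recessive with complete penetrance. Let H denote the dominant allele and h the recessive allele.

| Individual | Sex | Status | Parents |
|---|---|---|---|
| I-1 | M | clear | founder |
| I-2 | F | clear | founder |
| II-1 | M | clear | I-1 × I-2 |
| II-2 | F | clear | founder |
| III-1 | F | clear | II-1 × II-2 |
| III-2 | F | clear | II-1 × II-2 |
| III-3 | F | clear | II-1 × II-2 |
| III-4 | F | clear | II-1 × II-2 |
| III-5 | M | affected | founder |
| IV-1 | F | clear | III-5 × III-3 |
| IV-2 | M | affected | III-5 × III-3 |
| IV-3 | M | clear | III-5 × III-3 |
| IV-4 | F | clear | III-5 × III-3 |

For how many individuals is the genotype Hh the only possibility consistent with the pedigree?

Obligate heterozygotes: III-3 is clear so carries H and passed h to IV-2 (hh), so III-3 is Hh; IV-1 is clear so carries H and received h from III-5 (hh), so IV-1 is Hh; IV-3 is clear so carries H and received h from III-5 (hh), so IV-3 is Hh; IV-4 is clear so carries H and received h from III-5 (hh), so IV-4 is Hh.
Every other individual is either homozygous by phenotype or has at least one consistent homozygous assignment, so the count is 4.

4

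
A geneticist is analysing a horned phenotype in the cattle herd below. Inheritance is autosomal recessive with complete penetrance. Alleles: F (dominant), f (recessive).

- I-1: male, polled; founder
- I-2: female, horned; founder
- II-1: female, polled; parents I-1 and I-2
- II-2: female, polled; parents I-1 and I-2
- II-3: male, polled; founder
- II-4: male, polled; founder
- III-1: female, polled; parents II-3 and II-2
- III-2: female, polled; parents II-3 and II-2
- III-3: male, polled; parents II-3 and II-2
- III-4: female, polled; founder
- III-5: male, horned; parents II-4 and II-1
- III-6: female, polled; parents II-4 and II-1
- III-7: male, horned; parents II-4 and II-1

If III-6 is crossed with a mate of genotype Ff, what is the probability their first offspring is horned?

II-4 is polled so carries F and passed f to III-5 (ff), so II-4 is Ff.
II-1 is polled so carries F and received f from I-2 (ff), so II-1 is Ff.
III-6 is a polled offspring of II-4 (Ff) × II-1 (Ff), whose cross gives 1/4 FF : 1/2 Ff : 1/4 ff; conditioning on being polled, III-6 is FF with probability 1/3, Ff with probability 2/3.
Summing over parental genotype combinations, P(offspring is horned) = 2/3·1/4 = 1/6.

1/6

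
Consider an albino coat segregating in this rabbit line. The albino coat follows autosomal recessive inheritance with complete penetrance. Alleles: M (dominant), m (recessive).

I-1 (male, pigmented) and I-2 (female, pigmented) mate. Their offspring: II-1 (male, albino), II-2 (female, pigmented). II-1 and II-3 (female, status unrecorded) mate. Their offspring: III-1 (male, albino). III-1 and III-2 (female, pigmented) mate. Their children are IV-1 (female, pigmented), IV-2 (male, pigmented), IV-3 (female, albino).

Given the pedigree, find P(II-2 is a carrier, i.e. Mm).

2/3

I-1 is pigmented so carries M and passed m to II-1 (mm), so I-1 is Mm.
I-2 is pigmented so carries M and passed m to II-1 (mm), so I-2 is Mm.
Their cross gives offspring ratios 1/4 MM : 1/2 Mm : 1/4 mm. Conditioning on II-2 being pigmented, P(Mm) = 1/2 / 3/4 = 2/3.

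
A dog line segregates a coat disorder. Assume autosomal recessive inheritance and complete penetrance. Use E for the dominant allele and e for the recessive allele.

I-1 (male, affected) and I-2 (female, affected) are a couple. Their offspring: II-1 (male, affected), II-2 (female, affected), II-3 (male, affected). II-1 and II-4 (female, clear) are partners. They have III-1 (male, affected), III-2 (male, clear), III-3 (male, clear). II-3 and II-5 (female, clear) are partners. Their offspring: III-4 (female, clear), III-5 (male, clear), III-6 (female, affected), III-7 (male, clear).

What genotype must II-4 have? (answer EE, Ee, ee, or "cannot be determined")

Ee

From phenotype alone, II-4 is EE or Ee.
II-4 is clear so carries E and passed e to III-1 (ee), so II-4 is Ee.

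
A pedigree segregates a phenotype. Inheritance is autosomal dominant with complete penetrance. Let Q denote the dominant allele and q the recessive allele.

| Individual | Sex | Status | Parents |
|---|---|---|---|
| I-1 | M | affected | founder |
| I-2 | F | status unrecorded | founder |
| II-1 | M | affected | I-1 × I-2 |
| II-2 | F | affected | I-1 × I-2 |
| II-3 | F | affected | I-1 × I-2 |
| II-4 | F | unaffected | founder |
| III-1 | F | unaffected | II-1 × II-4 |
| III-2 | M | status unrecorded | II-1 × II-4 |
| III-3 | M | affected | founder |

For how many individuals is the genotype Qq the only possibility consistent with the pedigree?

1

Obligate heterozygotes: II-1 is affected so carries Q and passed q to III-1 (qq), so II-1 is Qq.
Every other individual is either homozygous by phenotype or has at least one consistent homozygous assignment, so the count is 1.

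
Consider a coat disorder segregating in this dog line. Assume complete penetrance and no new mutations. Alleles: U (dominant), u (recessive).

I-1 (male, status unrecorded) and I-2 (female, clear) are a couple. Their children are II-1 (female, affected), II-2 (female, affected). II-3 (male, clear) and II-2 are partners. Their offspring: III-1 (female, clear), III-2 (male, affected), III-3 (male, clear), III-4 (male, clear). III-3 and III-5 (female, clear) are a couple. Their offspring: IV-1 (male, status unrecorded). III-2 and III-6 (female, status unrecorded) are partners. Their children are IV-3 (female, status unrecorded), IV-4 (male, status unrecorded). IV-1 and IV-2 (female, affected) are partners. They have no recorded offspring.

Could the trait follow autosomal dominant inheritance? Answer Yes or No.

Yes

A consistent assignment under autosomal dominant exists: I-1 UU, I-2 uu, II-1 Uu, II-2 Uu, II-3 uu, III-1 uu, III-2 Uu, III-3 uu, III-4 uu, III-5 uu, III-6 UU, IV-1 uu, IV-2 UU, IV-3 UU, IV-4 UU.
In this assignment every recorded phenotype matches its genotype and every non-founder's genotype is obtainable from its parents' genotypes, so the pedigree is consistent.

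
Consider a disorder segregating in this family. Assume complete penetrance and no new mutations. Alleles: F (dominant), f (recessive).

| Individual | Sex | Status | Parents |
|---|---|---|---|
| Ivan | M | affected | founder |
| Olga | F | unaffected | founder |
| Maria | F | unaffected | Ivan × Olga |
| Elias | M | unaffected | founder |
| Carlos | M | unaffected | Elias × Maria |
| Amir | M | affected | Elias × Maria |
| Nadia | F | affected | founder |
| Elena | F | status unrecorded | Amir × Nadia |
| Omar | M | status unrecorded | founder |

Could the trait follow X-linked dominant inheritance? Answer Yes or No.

Under X-linked dominant, Maria (unaffected, female) cannot arise from Ivan (affected) × Olga (unaffected).

No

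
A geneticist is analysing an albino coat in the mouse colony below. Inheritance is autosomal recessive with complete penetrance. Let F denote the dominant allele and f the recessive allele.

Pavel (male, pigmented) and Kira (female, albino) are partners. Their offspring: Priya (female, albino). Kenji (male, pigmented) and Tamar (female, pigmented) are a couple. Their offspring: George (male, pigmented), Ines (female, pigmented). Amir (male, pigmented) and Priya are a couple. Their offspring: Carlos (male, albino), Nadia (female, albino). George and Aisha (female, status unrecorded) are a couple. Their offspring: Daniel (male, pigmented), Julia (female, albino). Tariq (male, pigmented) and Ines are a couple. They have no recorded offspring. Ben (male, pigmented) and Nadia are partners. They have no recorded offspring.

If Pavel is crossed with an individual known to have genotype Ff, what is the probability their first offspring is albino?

1/4

Pavel is pigmented so carries F and passed f to Priya (ff), so Pavel is Ff.
The cross gives 1/4 FF : 1/2 Ff : 1/4 ff, so P(offspring is albino) = 1/4.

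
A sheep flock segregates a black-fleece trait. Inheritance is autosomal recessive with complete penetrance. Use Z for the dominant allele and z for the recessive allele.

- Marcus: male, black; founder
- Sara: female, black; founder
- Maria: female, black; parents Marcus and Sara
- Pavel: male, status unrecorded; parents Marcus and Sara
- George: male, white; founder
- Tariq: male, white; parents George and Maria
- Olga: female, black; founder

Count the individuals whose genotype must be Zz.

Obligate heterozygotes: Tariq is white so carries Z and received z from Maria (zz), so Tariq is Zz.
Every other individual is either homozygous by phenotype or has at least one consistent homozygous assignment, so the count is 1.

1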